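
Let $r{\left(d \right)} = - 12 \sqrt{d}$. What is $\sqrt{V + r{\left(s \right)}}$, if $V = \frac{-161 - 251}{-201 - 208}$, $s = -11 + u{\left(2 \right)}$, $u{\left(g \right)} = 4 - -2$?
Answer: $\frac{2 \sqrt{42127 - 501843 i \sqrt{5}}}{409} \approx 3.7322 - 3.5947 i$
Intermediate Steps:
$u{\left(g \right)} = 6$ ($u{\left(g \right)} = 4 + 2 = 6$)
$s = -5$ ($s = -11 + 6 = -5$)
$V = \frac{412}{409}$ ($V = - \frac{412}{-409} = \left(-412\right) \left(- \frac{1}{409}\right) = \frac{412}{409} \approx 1.0073$)
$\sqrt{V + r{\left(s \right)}} = \sqrt{\frac{412}{409} - 12 \sqrt{-5}} = \sqrt{\frac{412}{409} - 12 i \sqrt{5}}$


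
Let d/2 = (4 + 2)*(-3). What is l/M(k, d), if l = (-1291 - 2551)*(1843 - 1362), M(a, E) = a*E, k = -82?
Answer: -924001/1476 ≈ -626.02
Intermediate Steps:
d = -36 (d = 2*((4 + 2)*(-3)) = 2*(6*(-3)) = 2*(-18) = -36)
M(a, E) = E*a
l = -1848002 (l = -3842*481 = -1848002)
l/M(k, d) = -1848002/((-36*(-82))) = -1848002/2952 = -1848002*1/2952 = -924001/1476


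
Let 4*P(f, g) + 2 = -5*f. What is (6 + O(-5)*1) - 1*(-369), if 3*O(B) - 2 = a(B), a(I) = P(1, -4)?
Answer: 4501/12 ≈ 375.08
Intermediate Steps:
P(f, g) = -½ - 5*f/4 (P(f, g) = -½ + (-5*f)/4 = -½ - 5*f/4)
a(I) = -7/4 (a(I) = -½ - 5/4*1 = -½ - 5/4 = -7/4)
O(B) = 1/12 (O(B) = ⅔ + (⅓)*(-7/4) = ⅔ - 7/12 = 1/12)
(6 + O(-5)*1) - 1*(-369) = (6 + (1/12)*1) - 1*(-369) = (6 + 1/12) + 369 = 73/12 + 369 = 4501/12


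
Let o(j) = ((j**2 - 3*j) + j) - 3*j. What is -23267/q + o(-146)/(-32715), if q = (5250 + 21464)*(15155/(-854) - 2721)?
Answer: -98343418463389/146004896900385 ≈ -0.67356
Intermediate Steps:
q = -4462934339/61 (q = 26714*(15155*(-1/854) - 2721) = 26714*(-2165/122 - 2721) = 26714*(-334127/122) = -4462934339/61 ≈ -7.3163e+7)
o(j) = j**2 - 5*j (o(j) = (j**2 - 2*j) - 3*j = j**2 - 5*j)
-23267/q + o(-146)/(-32715) = -23267/(-4462934339/61) - 146*(-5 - 146)/(-32715) = -23267*(-61/4462934339) - 146*(-151)*(-1/32715) = 1419287/4462934339 + 22046*(-1/32715) = 1419287/4462934339 - 22046/32715 = -98343418463389/146004896900385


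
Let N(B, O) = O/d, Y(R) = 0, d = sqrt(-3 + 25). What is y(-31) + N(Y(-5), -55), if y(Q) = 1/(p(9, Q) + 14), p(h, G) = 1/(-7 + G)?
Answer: 38/531 - 5*sqrt(22)/2 ≈ -11.654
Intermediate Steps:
d = sqrt(22) ≈ 4.6904
y(Q) = 1/(14 + 1/(-7 + Q)) (y(Q) = 1/(1/(-7 + Q) + 14) = 1/(14 + 1/(-7 + Q)))
N(B, O) = O*sqrt(22)/22 (N(B, O) = O/(sqrt(22)) = O*(sqrt(22)/22) = O*sqrt(22)/22)
y(-31) + N(Y(-5), -55) = (-7 - 31)/(-97 + 14*(-31)) + (1/22)*(-55)*sqrt(22) = -38/(-97 - 434) - 5*sqrt(22)/2 = -38/(-531) - 5*sqrt(22)/2 = -1/531*(-38) - 5*sqrt(22)/2 = 38/531 - 5*sqrt(22)/2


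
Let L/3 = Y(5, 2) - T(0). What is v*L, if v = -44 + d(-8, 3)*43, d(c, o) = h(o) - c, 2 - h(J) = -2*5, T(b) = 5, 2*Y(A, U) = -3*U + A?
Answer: -13464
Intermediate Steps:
Y(A, U) = A/2 - 3*U/2 (Y(A, U) = (-3*U + A)/2 = (A - 3*U)/2 = A/2 - 3*U/2)
h(J) = 12 (h(J) = 2 - (-2)*5 = 2 - 1*(-10) = 2 + 10 = 12)
d(c, o) = 12 - c
L = -33/2 (L = 3*(((½)*5 - 3/2*2) - 1*5) = 3*((5/2 - 3) - 5) = 3*(-½ - 5) = 3*(-11/2) = -33/2 ≈ -16.500)
v = 816 (v = -44 + (12 - 1*(-8))*43 = -44 + (12 + 8)*43 = -44 + 20*43 = -44 + 860 = 816)
v*L = 816*(-33/2) = -13464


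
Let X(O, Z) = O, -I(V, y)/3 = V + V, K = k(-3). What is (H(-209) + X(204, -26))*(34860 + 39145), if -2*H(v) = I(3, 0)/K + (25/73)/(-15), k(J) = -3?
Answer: 6515622215/438 ≈ 1.4876e+7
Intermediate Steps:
K = -3
I(V, y) = -6*V (I(V, y) = -3*(V + V) = -6*V)
H(v) = -1309/438 (H(v) = -(-6*3/(-3) + (25/73)/(-15))/2 = -(-18*(-⅓) + (25*(1/73))*(-1/15))/2 = -(6 + (25/73)*(-1/15))/2 = -(6 - 5/219)/2 = -½*1309/219 = -1309/438)
(H(-209) + X(204, -26))*(34860 + 39145) = (-1309/438 + 204)*(34860 + 39145) = (88043/438)*74005 = 6515622215/438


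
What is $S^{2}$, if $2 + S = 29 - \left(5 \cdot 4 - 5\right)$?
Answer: $144$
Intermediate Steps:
$S = 12$ ($S = -2 + \left(29 - \left(5 \cdot 4 - 5\right)\right) = -2 + \left(29 - \left(20 - 5\right)\right) = -2 + \left(29 - 15\right) = -2 + 14 = 12$)
$S^{2} = 12^{2} = 144$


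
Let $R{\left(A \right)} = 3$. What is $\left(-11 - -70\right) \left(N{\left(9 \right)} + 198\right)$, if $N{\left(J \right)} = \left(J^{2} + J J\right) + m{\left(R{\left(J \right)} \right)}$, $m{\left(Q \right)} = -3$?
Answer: $21063$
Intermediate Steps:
$N{\left(J \right)} = -3 + 2 J^{2}$ ($N{\left(J \right)} = \left(J^{2} + J J\right) - 3 = \left(J^{2} + J^{2}\right) - 3 = 2 J^{2} - 3 = -3 + 2 J^{2}$)
$\left(-11 - -70\right) \left(N{\left(9 \right)} + 198\right) = \left(-11 - -70\right) \left(\left(-3 + 2 \cdot 9^{2}\right) + 198\right) = \left(-11 + 70\right) \left(\left(-3 + 2 \cdot 81\right) + 198\right) = 59 \left(\left(-3 + 162\right) + 198\right) = 59 \left(159 + 198\right) = 59 \cdot 357 = 21063$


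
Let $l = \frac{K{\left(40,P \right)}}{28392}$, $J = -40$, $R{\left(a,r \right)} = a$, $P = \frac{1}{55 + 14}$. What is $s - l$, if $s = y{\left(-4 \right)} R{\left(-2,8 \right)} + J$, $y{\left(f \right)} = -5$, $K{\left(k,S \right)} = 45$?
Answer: $- \frac{283935}{9464} \approx -30.002$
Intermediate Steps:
$P = \frac{1}{69} \approx 0.014493$
$s = -30$ ($s = \left(-5\right) \left(-2\right) - 40 = 10 - 40 = -30$)
$l = \frac{15}{9464}$ ($l = \frac{45}{28392} = 45 \cdot \frac{1}{28392} = \frac{15}{9464} \approx 0.001585$)
$s - l = -30 - \frac{15}{9464} = - \frac{283935}{9464}$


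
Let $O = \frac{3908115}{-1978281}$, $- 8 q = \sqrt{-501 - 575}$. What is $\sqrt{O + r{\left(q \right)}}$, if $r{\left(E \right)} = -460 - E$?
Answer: $\frac{\sqrt{-89283228569500 + 48315996481 i \sqrt{269}}}{439618} \approx 0.095383 + 21.494 i$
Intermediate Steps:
$q = - \frac{i \sqrt{269}}{4}$ ($q = - \frac{\sqrt{-501 - 575}}{8} = - \frac{\sqrt{-1076}}{8} = - \frac{2 i \sqrt{269}}{8} = - \frac{i \sqrt{269}}{4} \approx - 4.1003 i$)
$O = - \frac{434235}{219809}$ ($O = 3908115 \left(- \frac{1}{1978281}\right) = - \frac{434235}{219809} \approx -1.9755$)
$\sqrt{O + r{\left(q \right)}} = \sqrt{- \frac{434235}{219809} - \left(460 - \frac{i \sqrt{269}}{4}\right)} = \sqrt{- \frac{101546375}{219809} + \frac{i \sqrt{269}}{4}}$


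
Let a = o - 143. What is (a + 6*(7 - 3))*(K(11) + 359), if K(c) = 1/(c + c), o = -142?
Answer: -2061639/22 ≈ -93711.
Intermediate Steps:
K(c) = 1/(2*c)
a = -285 (a = -142 - 143 = -285)
(a + 6*(7 - 3))*(K(11) + 359) = (-285 + 6*(7 - 3))*((1/2)/11 + 359) = (-285 + 6*4)*((1/2)*(1/11) + 359) = (-285 + 24)*(1/22 + 359) = -261*7899/22 = -2061639/22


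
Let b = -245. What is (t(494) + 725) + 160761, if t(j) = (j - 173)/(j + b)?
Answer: 13403445/83 ≈ 1.6149e+5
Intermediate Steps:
t(j) = (-173 + j)/(-245 + j) (t(j) = (j - 173)/(j - 245) = (-173 + j)/(-245 + j))
(t(494) + 725) + 160761 = ((-173 + 494)/(-245 + 494) + 725) + 160761 = (321/249 + 725) + 160761 = ((1/249)*321 + 725) + 160761 = (107/83 + 725) + 160761 = 60282/83 + 160761 = 13403445/83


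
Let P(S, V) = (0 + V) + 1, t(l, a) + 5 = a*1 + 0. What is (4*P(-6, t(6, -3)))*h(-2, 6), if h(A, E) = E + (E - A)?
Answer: -392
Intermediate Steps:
h(A, E) = -A + 2*E
t(l, a) = -5 + a (t(l, a) = -5 + (a*1 + 0) = -5 + (a + 0) = -5 + a)
P(S, V) = 1 + V (P(S, V) = V + 1 = 1 + V)
(4*P(-6, t(6, -3)))*h(-2, 6) = (4*(1 + (-5 - 3)))*(-1*(-2) + 2*6) = (4*(1 - 8))*(2 + 12) = (4*(-7))*14 = -28*14 = -392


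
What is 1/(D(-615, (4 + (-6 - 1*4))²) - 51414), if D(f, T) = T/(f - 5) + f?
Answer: -155/8064504 ≈ -1.9220e-5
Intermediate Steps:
D(f, T) = f + T/(-5 + f) (D(f, T) = T/(-5 + f) + f = f + T/(-5 + f))
1/(D(-615, (4 + (-6 - 1*4))²) - 51414) = 1/(((4 + (-6 - 1*4))² + (-615)² - 5*(-615))/(-5 - 615) - 51414) = 1/(((4 + (-6 - 4))² + 378225 + 3075)/(-620) - 51414) = 1/(-((4 - 10)² + 378225 + 3075)/620 - 51414) = 1/(-((-6)² + 378225 + 3075)/620 - 51414) = 1/(-(36 + 378225 + 3075)/620 - 51414) = 1/(-1/620*381336 - 51414) = 1/(-95334/155 - 51414) = 1/(-8064504/155) = -155/8064504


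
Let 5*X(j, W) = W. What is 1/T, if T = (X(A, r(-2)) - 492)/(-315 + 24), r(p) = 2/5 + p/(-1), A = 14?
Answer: 2425/4096 ≈ 0.59204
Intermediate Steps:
r(p) = ⅖ - p (r(p) = 2*(⅕) + p*(-1) = ⅖ - p)
X(j, W) = W/5
T = 4096/2425 (T = ((⅖ - 1*(-2))/5 - 492)/(-315 + 24) = ((⅖ + 2)/5 - 492)/(-291) = ((⅕)*(12/5) - 492)*(-1/291) = (12/25 - 492)*(-1/291) = -12288/25*(-1/291) = 4096/2425 ≈ 1.6891)
1/T = 1/(4096/2425) = 2425/4096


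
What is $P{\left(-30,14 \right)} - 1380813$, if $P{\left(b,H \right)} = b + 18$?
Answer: $-1380825$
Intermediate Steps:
$P{\left(b,H \right)} = 18 + b$
$P{\left(-30,14 \right)} - 1380813 = \left(18 - 30\right) - 1380813 = -12 - 1380813 = -1380825$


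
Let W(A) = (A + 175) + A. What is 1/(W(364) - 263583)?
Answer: -1/262680 ≈ -3.8069e-6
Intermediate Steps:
W(A) = 175 + 2*A (W(A) = (175 + A) + A = 175 + 2*A)
1/(W(364) - 263583) = 1/((175 + 2*364) - 263583) = 1/((175 + 728) - 263583) = 1/(903 - 263583) = 1/(-262680) = -1/262680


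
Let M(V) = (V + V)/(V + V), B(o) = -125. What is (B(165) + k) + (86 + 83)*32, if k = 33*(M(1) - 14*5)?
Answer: 3006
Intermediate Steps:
M(V) = 1 (M(V) = (2*V)/((2*V)) = (2*V)*(1/(2*V)) = 1)
k = -2277 (k = 33*(1 - 14*5) = 33*(1 - 70) = 33*(-69) = -2277)
(B(165) + k) + (86 + 83)*32 = (-125 - 2277) + (86 + 83)*32 = -2402 + 169*32 = -2402 + 5408 = 3006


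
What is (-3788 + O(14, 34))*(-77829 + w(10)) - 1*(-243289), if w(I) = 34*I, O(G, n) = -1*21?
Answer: 295398890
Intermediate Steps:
O(G, n) = -21
(-3788 + O(14, 34))*(-77829 + w(10)) - 1*(-243289) = (-3788 - 21)*(-77829 + 34*10) - 1*(-243289) = -3809*(-77829 + 340) + 243289 = -3809*(-77489) + 243289 = 295155601 + 243289 = 295398890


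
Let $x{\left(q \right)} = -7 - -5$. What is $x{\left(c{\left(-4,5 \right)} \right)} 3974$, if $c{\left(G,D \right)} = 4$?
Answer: $-7948$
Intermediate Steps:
$x{\left(q \right)} = -2$ ($x{\left(q \right)} = -7 + 5 = -2$)
$x{\left(c{\left(-4,5 \right)} \right)} 3974 = \left(-2\right) 3974 = -7948$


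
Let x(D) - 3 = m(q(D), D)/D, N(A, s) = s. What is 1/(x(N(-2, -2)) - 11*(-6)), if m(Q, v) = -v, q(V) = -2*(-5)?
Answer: 1/68 ≈ 0.014706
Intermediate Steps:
q(V) = 10
x(D) = 2 (x(D) = 3 + (-D)/D = 3 - 1 = 2)
1/(x(N(-2, -2)) - 11*(-6)) = 1/(2 - 11*(-6)) = 1/(2 + 66) = 1/68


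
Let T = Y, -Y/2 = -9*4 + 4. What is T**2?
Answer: 4096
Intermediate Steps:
Y = 64 (Y = -2*(-9*4 + 4) = -2*(-36 + 4) = -2*(-32) = 64)
T = 64
T**2 = 64**2 = 4096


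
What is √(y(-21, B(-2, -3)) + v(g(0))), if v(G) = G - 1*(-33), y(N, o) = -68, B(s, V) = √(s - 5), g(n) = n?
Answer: I*√35 ≈ 5.9161*I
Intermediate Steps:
B(s, V) = √(-5 + s)
v(G) = 33 + G (v(G) = G + 33 = 33 + G)
√(y(-21, B(-2, -3)) + v(g(0))) = √(-68 + (33 + 0)) = √(-68 + 33) = √(-35) = I*√35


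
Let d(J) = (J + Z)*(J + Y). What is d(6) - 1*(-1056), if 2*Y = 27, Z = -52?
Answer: 159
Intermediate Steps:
Y = 27/2 (Y = (½)*27 = 27/2 ≈ 13.500)
d(J) = (-52 + J)*(27/2 + J) (d(J) = (J - 52)*(J + 27/2) = (-52 + J)*(27/2 + J))
d(6) - 1*(-1056) = (-702 + 6² - 77/2*6) - 1*(-1056) = (-702 + 36 - 231) + 1056 = -897 + 1056 = 159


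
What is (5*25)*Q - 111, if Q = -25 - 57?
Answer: -10361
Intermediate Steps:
Q = -82
(5*25)*Q - 111 = (5*25)*(-82) - 111 = 125*(-82) - 111 = -10250 - 111 = -10361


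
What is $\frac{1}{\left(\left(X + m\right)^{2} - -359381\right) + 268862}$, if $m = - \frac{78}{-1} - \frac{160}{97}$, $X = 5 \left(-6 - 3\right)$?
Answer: $\frac{9409}{5920386068} \approx 1.5893 \cdot 10^{-6}$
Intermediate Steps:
$X = -45$ ($X = 5 \left(-9\right) = -45$)
$m = \frac{7406}{97}$ ($m = \left(-78\right) \left(-1\right) - \frac{160}{97} = 78 - \frac{160}{97} = \frac{7406}{97} \approx 76.35$)
$\frac{1}{\left(\left(X + m\right)^{2} - -359381\right) + 268862} = \frac{1}{\left(\left(-45 + \frac{7406}{97}\right)^{2} - -359381\right) + 268862} = \frac{1}{\left(\left(\frac{3041}{97}\right)^{2} + 359381\right) + 268862} = \frac{1}{\left(\frac{9247681}{9409} + 359381\right) + 268862} = \frac{1}{\frac{3390663510}{9409} + 268862} = \frac{1}{\frac{5920386068}{9409}} = \frac{9409}{5920386068}$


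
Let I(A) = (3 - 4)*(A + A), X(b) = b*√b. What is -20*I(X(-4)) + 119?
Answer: 119 - 320*I ≈ 119.0 - 320.0*I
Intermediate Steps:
X(b) = b^(3/2)
I(A) = -2*A
-20*I(X(-4)) + 119 = -(-40)*(-4)^(3/2) + 119 = -(-40)*(-8*I) + 119 = -320*I + 119 = 119 - 320*I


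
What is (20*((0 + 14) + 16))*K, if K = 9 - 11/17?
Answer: 85200/17 ≈ 5011.8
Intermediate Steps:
K = 142/17 (K = 9 - 11/17 = 142/17 ≈ 8.3529)
(20*((0 + 14) + 16))*K = (20*((0 + 14) + 16))*(142/17) = (20*(14 + 16))*(142/17) = (20*30)*(142/17) = 600*(142/17) = 85200/17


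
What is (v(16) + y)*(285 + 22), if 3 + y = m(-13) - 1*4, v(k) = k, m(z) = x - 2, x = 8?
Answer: 4605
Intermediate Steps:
m(z) = 6 (m(z) = 8 - 2 = 6)
y = -1 (y = -3 + (6 - 1*4) = -3 + (6 - 4) = -3 + 2 = -1)
(v(16) + y)*(285 + 22) = (16 - 1)*(285 + 22) = 15*307 = 4605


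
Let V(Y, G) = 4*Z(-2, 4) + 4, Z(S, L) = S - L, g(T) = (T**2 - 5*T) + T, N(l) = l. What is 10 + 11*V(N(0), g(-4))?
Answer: -210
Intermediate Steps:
g(T) = T**2 - 4*T
V(Y, G) = -20 (V(Y, G) = 4*(-2 - 1*4) + 4 = 4*(-2 - 4) + 4 = 4*(-6) + 4 = -24 + 4 = -20)
10 + 11*V(N(0), g(-4)) = 10 + 11*(-20) = 10 - 220 = -210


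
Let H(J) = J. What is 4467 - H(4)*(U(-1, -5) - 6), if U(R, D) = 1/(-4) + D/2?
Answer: 4502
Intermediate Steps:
U(R, D) = -¼ + D/2 (U(R, D) = 1*(-¼) + D*(½) = -¼ + D/2)
4467 - H(4)*(U(-1, -5) - 6) = 4467 - 4*((-¼ + (½)*(-5)) - 6) = 4467 - 4*((-¼ - 5/2) - 6) = 4467 - 4*(-11/4 - 6) = 4467 - 4*(-35)/4 = 4467 - 1*(-35) = 4467 + 35 = 4502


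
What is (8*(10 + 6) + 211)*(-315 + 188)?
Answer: -43053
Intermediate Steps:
(8*(10 + 6) + 211)*(-315 + 188) = (8*16 + 211)*(-127) = (128 + 211)*(-127) = 339*(-127) = -43053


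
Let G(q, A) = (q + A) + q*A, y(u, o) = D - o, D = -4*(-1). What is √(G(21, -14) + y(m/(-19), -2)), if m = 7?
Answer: I*√281 ≈ 16.763*I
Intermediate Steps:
D = 4
y(u, o) = 4 - o
G(q, A) = A + q + A*q (G(q, A) = (A + q) + A*q = A + q + A*q)
√(G(21, -14) + y(m/(-19), -2)) = √((-14 + 21 - 14*21) + (4 - 1*(-2))) = √((-14 + 21 - 294) + (4 + 2)) = √(-287 + 6) = √(-281) = I*√281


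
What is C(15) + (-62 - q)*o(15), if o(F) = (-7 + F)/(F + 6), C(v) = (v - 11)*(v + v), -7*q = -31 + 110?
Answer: 14800/147 ≈ 100.68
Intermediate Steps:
q = -79/7 (q = -(-31 + 110)/7 = -⅐*79 = -79/7 ≈ -11.286)
C(v) = 2*v*(-11 + v) (C(v) = (-11 + v)*(2*v) = 2*v*(-11 + v))
o(F) = (-7 + F)/(6 + F)
C(15) + (-62 - q)*o(15) = 2*15*(-11 + 15) + (-62 - 1*(-79/7))*((-7 + 15)/(6 + 15)) = 2*15*4 + (-62 + 79/7)*(8/21) = 120 - 355*8/147 = 120 - 355/7*8/21 = 120 - 2840/147 = 14800/147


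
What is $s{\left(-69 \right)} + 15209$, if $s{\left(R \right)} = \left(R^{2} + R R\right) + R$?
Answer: $24662$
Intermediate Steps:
$s{\left(R \right)} = R + 2 R^{2}$ ($s{\left(R \right)} = \left(R^{2} + R^{2}\right) + R = 2 R^{2} + R = R + 2 R^{2}$)
$s{\left(-69 \right)} + 15209 = - 69 \left(1 + 2 \left(-69\right)\right) + 15209 = - 69 \left(1 - 138\right) + 15209 = \left(-69\right) \left(-137\right) + 15209 = 9453 + 15209 = 24662$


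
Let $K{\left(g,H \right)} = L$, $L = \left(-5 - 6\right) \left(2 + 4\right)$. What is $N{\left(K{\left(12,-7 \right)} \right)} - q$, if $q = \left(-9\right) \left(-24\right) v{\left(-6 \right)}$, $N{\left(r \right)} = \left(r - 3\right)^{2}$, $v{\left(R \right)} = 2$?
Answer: $4329$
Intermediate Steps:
$L = -66$ ($L = \left(-11\right) 6 = -66$)
$K{\left(g,H \right)} = -66$
$N{\left(r \right)} = \left(-3 + r\right)^{2}$
$q = 432$ ($q = \left(-9\right) \left(-24\right) 2 = 216 \cdot 2 = 432$)
$N{\left(K{\left(12,-7 \right)} \right)} - q = \left(-3 - 66\right)^{2} - 432 = \left(-69\right)^{2} - 432 = 4761 - 432 = 4329$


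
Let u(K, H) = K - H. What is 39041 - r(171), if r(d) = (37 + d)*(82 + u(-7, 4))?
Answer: 24273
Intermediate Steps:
r(d) = 2627 + 71*d (r(d) = (37 + d)*(82 + (-7 - 1*4)) = (37 + d)*(82 + (-7 - 4)) = (37 + d)*(82 - 11) = (37 + d)*71 = 2627 + 71*d)
39041 - r(171) = 39041 - (2627 + 71*171) = 39041 - (2627 + 12141) = 39041 - 1*14768 = 39041 - 14768 = 24273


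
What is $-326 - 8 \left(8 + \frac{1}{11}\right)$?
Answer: $- \frac{4298}{11} \approx -390.73$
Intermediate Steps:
$-326 - 8 \left(8 + \frac{1}{11}\right) = -326 - \frac{712}{11} = - \frac{4298}{11}$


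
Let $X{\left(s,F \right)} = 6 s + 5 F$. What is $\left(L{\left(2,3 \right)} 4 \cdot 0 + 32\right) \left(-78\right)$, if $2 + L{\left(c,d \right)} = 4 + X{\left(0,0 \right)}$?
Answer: $-2496$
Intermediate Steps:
$X{\left(s,F \right)} = 5 F + 6 s$
$L{\left(c,d \right)} = 2$ ($L{\left(c,d \right)} = -2 + \left(4 + \left(5 \cdot 0 + 6 \cdot 0\right)\right) = -2 + \left(4 + \left(0 + 0\right)\right) = -2 + \left(4 + 0\right) = -2 + 4 = 2$)
$\left(L{\left(2,3 \right)} 4 \cdot 0 + 32\right) \left(-78\right) = \left(2 \cdot 4 \cdot 0 + 32\right) \left(-78\right) = \left(8 \cdot 0 + 32\right) \left(-78\right) = \left(0 + 32\right) \left(-78\right) = 32 \left(-78\right) = -2496$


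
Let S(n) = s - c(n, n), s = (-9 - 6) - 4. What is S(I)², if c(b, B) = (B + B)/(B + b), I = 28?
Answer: 400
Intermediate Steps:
c(b, B) = 2*B/(B + b) (c(b, B) = (2*B)/(B + b) = 2*B/(B + b))
s = -19 (s = -15 - 4 = -19)
S(n) = -20 (S(n) = -19 - 2*n/(n + n) = -19 - 2*n/(2*n) = -19 - 2*n*1/(2*n) = -19 - 1*1 = -19 - 1 = -20)
S(I)² = (-20)² = 400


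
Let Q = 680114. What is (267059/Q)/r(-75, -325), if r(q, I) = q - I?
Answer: 267059/170028500 ≈ 0.0015707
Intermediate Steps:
(267059/Q)/r(-75, -325) = (267059/680114)/(-75 - 1*(-325)) = (267059*(1/680114))/(-75 + 325) = (267059/680114)/250 = (267059/680114)*(1/250) = 267059/170028500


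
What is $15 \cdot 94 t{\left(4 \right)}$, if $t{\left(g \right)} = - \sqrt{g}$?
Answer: $-2820$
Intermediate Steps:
$15 \cdot 94 t{\left(4 \right)} = 15 \cdot 94 \left(- \sqrt{4}\right) = 1410 \left(\left(-1\right) 2\right) = 1410 \left(-2\right) = -2820$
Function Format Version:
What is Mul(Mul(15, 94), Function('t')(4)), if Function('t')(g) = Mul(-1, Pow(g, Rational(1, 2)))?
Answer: -2820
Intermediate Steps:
Mul(Mul(15, 94), Function('t')(4)) = Mul(Mul(15, 94), Mul(-1, Pow(4, Rational(1, 2)))) = Mul(1410, Mul(-1, 2)) = Mul(1410, -2) = -2820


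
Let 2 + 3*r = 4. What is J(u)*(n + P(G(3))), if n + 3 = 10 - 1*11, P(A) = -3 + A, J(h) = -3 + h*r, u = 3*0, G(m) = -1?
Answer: 24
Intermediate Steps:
u = 0
r = ⅔ (r = -⅔ + (⅓)*4 = -⅔ + 4/3 = ⅔ ≈ 0.66667)
J(h) = -3 + 2*h/3 (J(h) = -3 + h*(⅔) = -3 + 2*h/3)
n = -4 (n = -3 + (10 - 1*11) = -3 + (10 - 11) = -3 - 1 = -4)
J(u)*(n + P(G(3))) = (-3 + (⅔)*0)*(-4 + (-3 - 1)) = (-3 + 0)*(-4 - 4) = -3*(-8) = 24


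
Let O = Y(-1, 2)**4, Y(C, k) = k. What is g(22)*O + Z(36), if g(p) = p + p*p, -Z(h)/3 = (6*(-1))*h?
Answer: 8744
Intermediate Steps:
Z(h) = 18*h (Z(h) = -3*6*(-1)*h = -(-18)*h = 18*h)
g(p) = p + p**2
O = 16 (O = 2**4 = 16)
g(22)*O + Z(36) = (22*(1 + 22))*16 + 18*36 = (22*23)*16 + 648 = 506*16 + 648 = 8096 + 648 = 8744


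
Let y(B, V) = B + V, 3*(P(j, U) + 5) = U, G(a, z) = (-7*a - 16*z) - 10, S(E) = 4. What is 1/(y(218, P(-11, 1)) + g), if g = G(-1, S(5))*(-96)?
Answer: 3/19936 ≈ 0.00015048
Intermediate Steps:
G(a, z) = -10 - 16*z - 7*a (G(a, z) = (-16*z - 7*a) - 10 = -10 - 16*z - 7*a)
P(j, U) = -5 + U/3
g = 6432 (g = (-10 - 16*4 - 7*(-1))*(-96) = (-10 - 64 + 7)*(-96) = -67*(-96) = 6432)
1/(y(218, P(-11, 1)) + g) = 1/((218 + (-5 + (⅓)*1)) + 6432) = 1/((218 + (-5 + ⅓)) + 6432) = 1/((218 - 14/3) + 6432) = 1/(640/3 + 6432) = 1/(19936/3) = 3/19936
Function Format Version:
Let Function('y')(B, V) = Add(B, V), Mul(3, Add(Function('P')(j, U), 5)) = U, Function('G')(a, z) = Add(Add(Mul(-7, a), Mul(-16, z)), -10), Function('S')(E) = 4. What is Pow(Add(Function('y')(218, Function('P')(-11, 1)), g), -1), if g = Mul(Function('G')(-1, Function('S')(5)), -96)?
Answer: Rational(3, 19936) ≈ 0.00015048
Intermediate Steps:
Function('G')(a, z) = Add(-10, Mul(-16, z), Mul(-7, a)) (Function('G')(a, z) = Add(Add(Mul(-16, z), Mul(-7, a)), -10) = Add(-10, Mul(-16, z), Mul(-7, a)))
Function('P')(j, U) = Add(-5, Mul(Rational(1, 3), U))
g = 6432 (g = Mul(Add(-10, Mul(-16, 4), Mul(-7, -1)), -96) = Mul(Add(-10, -64, 7), -96) = Mul(-67, -96) = 6432)
Pow(Add(Function('y')(218, Function('P')(-11, 1)), g), -1) = Pow(Add(Add(218, Add(-5, Mul(Rational(1, 3), 1))), 6432), -1) = Pow(Add(Add(218, Add(-5, Rational(1, 3))), 6432), -1) = Pow(Add(Add(218, Rational(-14, 3)), 6432), -1) = Pow(Add(Rational(640, 3), 6432), -1) = Pow(Rational(19936, 3), -1) = Rational(3, 19936)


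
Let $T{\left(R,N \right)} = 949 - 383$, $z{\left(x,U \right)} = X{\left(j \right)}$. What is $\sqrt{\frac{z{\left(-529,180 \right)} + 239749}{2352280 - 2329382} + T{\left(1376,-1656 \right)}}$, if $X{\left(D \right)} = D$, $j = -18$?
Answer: $\frac{\sqrt{26399998}}{214} \approx 24.01$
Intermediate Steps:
$z{\left(x,U \right)} = -18$
$T{\left(R,N \right)} = 566$ ($T{\left(R,N \right)} = 949 - 383 = 566$)
$\sqrt{\frac{z{\left(-529,180 \right)} + 239749}{2352280 - 2329382} + T{\left(1376,-1656 \right)}} = \sqrt{\frac{-18 + 239749}{2352280 - 2329382} + 566} = \sqrt{\frac{239731}{22898} + 566} = \sqrt{\frac{13199999}{22898}} = \frac{\sqrt{26399998}}{214}$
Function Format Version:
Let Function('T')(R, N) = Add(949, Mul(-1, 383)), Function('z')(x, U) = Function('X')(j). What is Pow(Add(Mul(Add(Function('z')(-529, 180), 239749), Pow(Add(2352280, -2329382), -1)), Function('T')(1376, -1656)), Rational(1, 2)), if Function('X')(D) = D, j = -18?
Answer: Mul(Rational(1, 214), Pow(26399998, Rational(1, 2))) ≈ 24.010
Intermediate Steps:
Function('z')(x, U) = -18
Function('T')(R, N) = 566 (Function('T')(R, N) = Add(949, -383) = 566)
Pow(Add(Mul(Add(Function('z')(-529, 180), 239749), Pow(Add(2352280, -2329382), -1)), Function('T')(1376, -1656)), Rational(1, 2)) = Pow(Add(Mul(Add(-18, 239749), Pow(Add(2352280, -2329382), -1)), 566), Rational(1, 2)) = Pow(Add(Mul(239731, Pow(22898, -1)), 566), Rational(1, 2)) = Pow(Add(Mul(239731, Rational(1, 22898)), 566), Rational(1, 2)) = Pow(Add(Rational(239731, 22898), 566), Rational(1, 2)) = Pow(Rational(13199999, 22898), Rational(1, 2)) = Mul(Rational(1, 214), Pow(26399998, Rational(1, 2)))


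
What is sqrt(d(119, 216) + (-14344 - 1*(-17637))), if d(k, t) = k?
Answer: 2*sqrt(853) ≈ 58.412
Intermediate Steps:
sqrt(d(119, 216) + (-14344 - 1*(-17637))) = sqrt(119 + (-14344 - 1*(-17637))) = sqrt(119 + (-14344 + 17637)) = sqrt(119 + 3293) = sqrt(3412) = 2*sqrt(853)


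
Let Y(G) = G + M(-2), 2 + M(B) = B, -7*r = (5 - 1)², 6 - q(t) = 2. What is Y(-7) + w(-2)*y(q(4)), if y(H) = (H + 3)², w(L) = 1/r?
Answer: -519/16 ≈ -32.438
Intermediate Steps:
q(t) = 4 (q(t) = 6 - 1*2 = 6 - 2 = 4)
r = -16/7 (r = -(5 - 1)²/7 = -⅐*4² = -⅐*16 = -16/7 ≈ -2.2857)
M(B) = -2 + B
w(L) = -7/16 (w(L) = 1/(-16/7) = -7/16)
Y(G) = -4 + G (Y(G) = G + (-2 - 2) = G - 4 = -4 + G)
y(H) = (3 + H)²
Y(-7) + w(-2)*y(q(4)) = (-4 - 7) - 7*(3 + 4)²/16 = -11 - 7/16*7² = -11 - 7/16*49 = -11 - 343/16 = -519/16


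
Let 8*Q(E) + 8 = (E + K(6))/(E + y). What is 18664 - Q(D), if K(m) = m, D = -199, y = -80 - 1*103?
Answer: 57040047/3056 ≈ 18665.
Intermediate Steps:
y = -183 (y = -80 - 103 = -183)
Q(E) = -1 + (6 + E)/(8*(-183 + E)) (Q(E) = -1 + ((E + 6)/(E - 183))/8 = -1 + ((6 + E)/(-183 + E))/8 = -1 + (6 + E)/(8*(-183 + E)))
18664 - Q(D) = 18664 - 7*(210 - 1*(-199))/(8*(-183 - 199)) = 18664 - 7*(210 + 199)/(8*(-382)) = 18664 - 7*(-1)*409/(8*382) = 18664 - 1*(-2863/3056) = 18664 + 2863/3056 = 57040047/3056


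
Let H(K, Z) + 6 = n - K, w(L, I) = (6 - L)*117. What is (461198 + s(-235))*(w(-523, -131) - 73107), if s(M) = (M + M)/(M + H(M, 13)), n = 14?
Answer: -10342431099/2 ≈ -5.1712e+9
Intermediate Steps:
w(L, I) = 702 - 117*L
H(K, Z) = 8 - K (H(K, Z) = -6 + (14 - K) = 8 - K)
s(M) = M/4 (s(M) = (M + M)/(M + (8 - M)) = (2*M)/8 = (2*M)*(1/8) = M/4)
(461198 + s(-235))*(w(-523, -131) - 73107) = (461198 + (1/4)*(-235))*((702 - 117*(-523)) - 73107) = (461198 - 235/4)*((702 + 61191) - 73107) = 1844557*(61893 - 73107)/4 = (1844557/4)*(-11214) = -10342431099/2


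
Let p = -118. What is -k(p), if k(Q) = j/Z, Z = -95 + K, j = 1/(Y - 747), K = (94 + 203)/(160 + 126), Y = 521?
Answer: -13/276059 ≈ -4.7091e-5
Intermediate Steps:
K = 27/26 (K = 297/286 = 297*(1/286) = 27/26 ≈ 1.0385)
j = -1/226 (j = 1/(521 - 747) = 1/(-226) = -1/226 ≈ -0.0044248)
Z = -2443/26 (Z = -95 + 27/26 = -2443/26 ≈ -93.962)
k(Q) = 13/276059 (k(Q) = -1/(226*(-2443/26)) = -1/226*(-26/2443) = 13/276059)
-k(p) = -1*13/276059 = -13/276059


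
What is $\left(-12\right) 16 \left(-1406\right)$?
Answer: $269952$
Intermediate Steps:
$\left(-12\right) 16 \left(-1406\right) = \left(-192\right) \left(-1406\right) = 269952$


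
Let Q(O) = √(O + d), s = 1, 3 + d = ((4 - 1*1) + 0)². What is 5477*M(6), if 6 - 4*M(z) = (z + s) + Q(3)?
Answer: -5477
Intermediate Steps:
d = 6 (d = -3 + ((4 - 1*1) + 0)² = -3 + ((4 - 1) + 0)² = -3 + (3 + 0)² = -3 + 3² = -3 + 9 = 6)
Q(O) = √(6 + O) (Q(O) = √(O + 6) = √(6 + O))
M(z) = ½ - z/4 (M(z) = 3/2 - ((z + 1) + √(6 + 3))/4 = 3/2 - ((1 + z) + √9)/4 = 3/2 - ((1 + z) + 3)/4 = 3/2 - (4 + z)/4 = 3/2 + (-1 - z/4) = ½ - z/4)
5477*M(6) = 5477*(½ - ¼*6) = 5477*(½ - 3/2) = 5477*(-1) = -5477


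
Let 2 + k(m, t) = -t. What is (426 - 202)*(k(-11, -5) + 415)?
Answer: 93632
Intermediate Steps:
k(m, t) = -2 - t
(426 - 202)*(k(-11, -5) + 415) = (426 - 202)*((-2 - 1*(-5)) + 415) = 224*((-2 + 5) + 415) = 224*(3 + 415) = 224*418 = 93632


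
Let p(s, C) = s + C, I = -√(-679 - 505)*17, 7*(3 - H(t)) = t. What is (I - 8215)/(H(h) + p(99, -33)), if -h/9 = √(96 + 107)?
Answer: -1322615/10326 + 8215*√203/3442 - 5474*I*√74/5163 + 34*I*√15022/1721 ≈ -94.081 - 6.6991*I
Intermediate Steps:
h = -9*√203 (h = -9*√(96 + 107) = -9*√203 ≈ -128.23)
H(t) = 3 - t/7
I = -68*I*√74 (I = -√(-1184)*17 = -4*I*√74*17 = -68*I*√74 ≈ -584.96*I)
p(s, C) = C + s
(I - 8215)/(H(h) + p(99, -33)) = (-68*I*√74 - 8215)/((3 - (-9)*√203/7) + (-33 + 99)) = (-8215 - 68*I*√74)/((3 + 9*√203/7) + 66) = (-8215 - 68*I*√74)/(69 + 9*√203/7)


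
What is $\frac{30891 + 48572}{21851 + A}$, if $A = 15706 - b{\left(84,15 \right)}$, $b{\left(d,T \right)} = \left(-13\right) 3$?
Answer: $\frac{79463}{37596} \approx 2.1136$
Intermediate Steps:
$b{\left(d,T \right)} = -39$
$A = 15745$ ($A = 15706 - -39 = 15706 + 39 = 15745$)
$\frac{30891 + 48572}{21851 + A} = \frac{30891 + 48572}{21851 + 15745} = \frac{79463}{37596}$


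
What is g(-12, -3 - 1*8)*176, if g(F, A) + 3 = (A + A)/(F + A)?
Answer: -8272/23 ≈ -359.65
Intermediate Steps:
g(F, A) = -3 + 2*A/(A + F) (g(F, A) = -3 + (A + A)/(F + A) = -3 + (2*A)/(A + F) = -3 + 2*A/(A + F))
g(-12, -3 - 1*8)*176 = ((-(-3 - 1*8) - 3*(-12))/((-3 - 1*8) - 12))*176 = ((-(-3 - 8) + 36)/((-3 - 8) - 12))*176 = ((-1*(-11) + 36)/(-11 - 12))*176 = ((11 + 36)/(-23))*176 = -1/23*47*176 = -47/23*176 = -8272/23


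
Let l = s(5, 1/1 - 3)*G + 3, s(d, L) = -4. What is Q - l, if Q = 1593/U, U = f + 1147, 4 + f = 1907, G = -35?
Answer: -434557/3050 ≈ -142.48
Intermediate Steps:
f = 1903 (f = -4 + 1907 = 1903)
U = 3050 (U = 1903 + 1147 = 3050)
Q = 1593/3050 ≈ 0.52229
l = 143 (l = -4*(-35) + 3 = 140 + 3 = 143)
Q - l = 1593/3050 - 1*143 = 1593/3050 - 143 = -434557/3050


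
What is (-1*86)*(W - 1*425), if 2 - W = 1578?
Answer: 172086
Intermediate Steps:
W = -1576 (W = 2 - 1*1578 = 2 - 1578 = -1576)
(-1*86)*(W - 1*425) = (-1*86)*(-1576 - 1*425) = -86*(-1576 - 425) = -86*(-2001) = 172086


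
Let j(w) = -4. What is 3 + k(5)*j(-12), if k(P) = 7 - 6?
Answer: -1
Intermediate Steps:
k(P) = 1
3 + k(5)*j(-12) = 3 + 1*(-4) = 3 - 4 = -1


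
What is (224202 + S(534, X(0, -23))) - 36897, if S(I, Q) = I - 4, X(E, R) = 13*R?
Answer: 187835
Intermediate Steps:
S(I, Q) = -4 + I
(224202 + S(534, X(0, -23))) - 36897 = (224202 + (-4 + 534)) - 36897 = (224202 + 530) - 36897 = 224732 - 36897 = 187835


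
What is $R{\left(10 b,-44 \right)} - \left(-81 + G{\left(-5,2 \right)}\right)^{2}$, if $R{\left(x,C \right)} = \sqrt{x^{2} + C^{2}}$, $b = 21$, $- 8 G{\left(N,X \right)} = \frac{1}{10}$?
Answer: $- \frac{42003361}{6400} + 2 \sqrt{11509} \approx -6348.5$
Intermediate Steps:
$G{\left(N,X \right)} = - \frac{1}{80}$ ($G{\left(N,X \right)} = - \frac{1}{8 \cdot 10} = \left(- \frac{1}{8}\right) \frac{1}{10} = - \frac{1}{80}$)
$R{\left(x,C \right)} = \sqrt{C^{2} + x^{2}}$
$R{\left(10 b,-44 \right)} - \left(-81 + G{\left(-5,2 \right)}\right)^{2} = \sqrt{\left(-44\right)^{2} + \left(10 \cdot 21\right)^{2}} - \left(-81 - \frac{1}{80}\right)^{2} = \sqrt{1936 + 210^{2}} - \left(- \frac{6481}{80}\right)^{2} = \sqrt{1936 + 44100} - \frac{42003361}{6400} = \sqrt{46036} - \frac{42003361}{6400} = 2 \sqrt{11509} - \frac{42003361}{6400} = - \frac{42003361}{6400} + 2 \sqrt{11509}$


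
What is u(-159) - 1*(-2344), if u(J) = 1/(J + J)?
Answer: 745391/318 ≈ 2344.0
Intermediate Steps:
u(J) = 1/(2*J)
u(-159) - 1*(-2344) = (1/2)/(-159) - 1*(-2344) = (1/2)*(-1/159) + 2344 = -1/318 + 2344 = 745391/318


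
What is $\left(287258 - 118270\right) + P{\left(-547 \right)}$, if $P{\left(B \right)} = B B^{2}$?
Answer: $-163498335$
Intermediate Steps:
$P{\left(B \right)} = B^{3}$
$\left(287258 - 118270\right) + P{\left(-547 \right)} = \left(287258 - 118270\right) + \left(-547\right)^{3} = 168988 - 163667323 = -163498335$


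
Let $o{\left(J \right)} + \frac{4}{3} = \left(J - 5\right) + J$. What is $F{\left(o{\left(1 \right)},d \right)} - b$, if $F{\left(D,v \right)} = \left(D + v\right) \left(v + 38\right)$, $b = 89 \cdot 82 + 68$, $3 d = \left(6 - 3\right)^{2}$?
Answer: $- \frac{22262}{3} \approx -7420.7$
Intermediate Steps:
$d = 3$ ($d = \frac{\left(6 - 3\right)^{2}}{3} = \frac{3^{2}}{3} = \frac{1}{3} \cdot 9 = 3$)
$b = 7366$ ($b = 7298 + 68 = 7366$)
$o{\left(J \right)} = - \frac{19}{3} + 2 J$ ($o{\left(J \right)} = - \frac{4}{3} + \left(\left(J - 5\right) + J\right) = - \frac{4}{3} + \left(\left(-5 + J\right) + J\right) = - \frac{4}{3} + \left(-5 + 2 J\right) = - \frac{19}{3} + 2 J$)
$F{\left(D,v \right)} = \left(38 + v\right) \left(D + v\right)$ ($F{\left(D,v \right)} = \left(D + v\right) \left(38 + v\right) = \left(38 + v\right) \left(D + v\right)$)
$F{\left(o{\left(1 \right)},d \right)} - b = \left(3^{2} + 38 \left(- \frac{19}{3} + 2 \cdot 1\right) + 38 \cdot 3 + \left(- \frac{19}{3} + 2 \cdot 1\right) 3\right) - 7366 = \left(9 + 38 \left(- \frac{19}{3} + 2\right) + 114 + \left(- \frac{19}{3} + 2\right) 3\right) - 7366 = \left(9 + 38 \left(- \frac{13}{3}\right) + 114 - 13\right) - 7366 = \left(9 - \frac{494}{3} + 114 - 13\right) - 7366 = - \frac{164}{3} - 7366 = - \frac{22262}{3}$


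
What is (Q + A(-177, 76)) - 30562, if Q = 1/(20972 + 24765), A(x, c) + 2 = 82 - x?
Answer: -1386059784/45737 ≈ -30305.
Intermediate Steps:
A(x, c) = 80 - x (A(x, c) = -2 + (82 - x) = 80 - x)
Q = 1/45737 ≈ 2.1864e-5
(Q + A(-177, 76)) - 30562 = (1/45737 + (80 - 1*(-177))) - 30562 = (1/45737 + (80 + 177)) - 30562 = (1/45737 + 257) - 30562 = 11754410/45737 - 30562 = -1386059784/45737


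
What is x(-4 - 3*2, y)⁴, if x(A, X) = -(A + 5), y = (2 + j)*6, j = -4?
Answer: 625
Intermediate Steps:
y = -12 (y = (2 - 4)*6 = -2*6 = -12)
x(A, X) = -5 - A (x(A, X) = -(5 + A) = -5 - A)
x(-4 - 3*2, y)⁴ = (-5 - (-4 - 3*2))⁴ = (-5 - (-4 - 6))⁴ = (-5 - 1*(-10))⁴ = (-5 + 10)⁴ = 5⁴ = 625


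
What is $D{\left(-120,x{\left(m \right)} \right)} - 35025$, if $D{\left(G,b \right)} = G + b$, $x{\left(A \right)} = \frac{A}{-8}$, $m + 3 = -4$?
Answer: $- \frac{281153}{8} \approx -35144.0$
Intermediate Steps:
$m = -7$ ($m = -3 - 4 = -7$)
$x{\left(A \right)} = - \frac{A}{8}$ ($x{\left(A \right)} = A \left(- \frac{1}{8}\right) = - \frac{A}{8}$)
$D{\left(-120,x{\left(m \right)} \right)} - 35025 = \left(-120 - - \frac{7}{8}\right) - 35025 = \left(-120 + \frac{7}{8}\right) - 35025 = - \frac{953}{8} - 35025 = - \frac{281153}{8}$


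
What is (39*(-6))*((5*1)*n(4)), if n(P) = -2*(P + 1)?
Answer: 11700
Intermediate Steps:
n(P) = -2 - 2*P (n(P) = -2*(1 + P) = -2 - 2*P)
(39*(-6))*((5*1)*n(4)) = (39*(-6))*((5*1)*(-2 - 2*4)) = -1170*(-2 - 8) = -1170*(-10) = -234*(-50) = 11700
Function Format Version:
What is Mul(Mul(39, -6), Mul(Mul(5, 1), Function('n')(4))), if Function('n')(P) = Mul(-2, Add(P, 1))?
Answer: 11700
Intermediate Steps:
Function('n')(P) = Add(-2, Mul(-2, P)) (Function('n')(P) = Mul(-2, Add(1, P)) = Add(-2, Mul(-2, P)))
Mul(Mul(39, -6), Mul(Mul(5, 1), Function('n')(4))) = Mul(Mul(39, -6), Mul(Mul(5, 1), Add(-2, Mul(-2, 4)))) = Mul(-234, Mul(5, Add(-2, -8))) = Mul(-234, Mul(5, -10)) = Mul(-234, -50) = 11700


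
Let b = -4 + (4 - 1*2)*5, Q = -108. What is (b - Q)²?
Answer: 12996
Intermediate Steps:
b = 6 (b = -4 + (4 - 2)*5 = -4 + 2*5 = -4 + 10 = 6)
(b - Q)² = (6 - 1*(-108))² = (6 + 108)² = 114² = 12996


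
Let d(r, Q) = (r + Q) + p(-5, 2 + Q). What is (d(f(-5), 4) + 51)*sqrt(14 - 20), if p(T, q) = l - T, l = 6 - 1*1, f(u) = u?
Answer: 60*I*sqrt(6) ≈ 146.97*I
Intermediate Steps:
l = 5 (l = 6 - 1 = 5)
p(T, q) = 5 - T
d(r, Q) = 10 + Q + r (d(r, Q) = (r + Q) + (5 - 1*(-5)) = (Q + r) + (5 + 5) = (Q + r) + 10 = 10 + Q + r)
(d(f(-5), 4) + 51)*sqrt(14 - 20) = ((10 + 4 - 5) + 51)*sqrt(14 - 20) = (9 + 51)*sqrt(-6) = 60*(I*sqrt(6)) = 60*I*sqrt(6)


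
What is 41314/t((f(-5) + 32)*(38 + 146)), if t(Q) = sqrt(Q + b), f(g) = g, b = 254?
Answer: 2951*sqrt(5222)/373 ≈ 571.71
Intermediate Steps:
t(Q) = sqrt(254 + Q) (t(Q) = sqrt(Q + 254) = sqrt(254 + Q))
41314/t((f(-5) + 32)*(38 + 146)) = 41314/(sqrt(254 + (-5 + 32)*(38 + 146))) = 41314/(sqrt(254 + 27*184)) = 41314/(sqrt(254 + 4968)) = 41314/(sqrt(5222)) = 41314*(sqrt(5222)/5222) = 2951*sqrt(5222)/373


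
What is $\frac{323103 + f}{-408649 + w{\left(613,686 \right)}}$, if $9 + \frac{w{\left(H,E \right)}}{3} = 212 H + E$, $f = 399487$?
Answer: $- \frac{72259}{1675} \approx -43.14$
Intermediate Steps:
$w{\left(H,E \right)} = -27 + 3 E + 636 H$ ($w{\left(H,E \right)} = -27 + 3 \left(212 H + E\right) = -27 + 3 \left(E + 212 H\right) = -27 + \left(3 E + 636 H\right) = -27 + 3 E + 636 H$)
$\frac{323103 + f}{-408649 + w{\left(613,686 \right)}} = \frac{323103 + 399487}{-408649 + \left(-27 + 3 \cdot 686 + 636 \cdot 613\right)} = \frac{722590}{-408649 + \left(-27 + 2058 + 389868\right)} = \frac{722590}{-408649 + 391899} = \frac{722590}{-16750} = 722590 \left(- \frac{1}{16750}\right) = - \frac{72259}{1675}$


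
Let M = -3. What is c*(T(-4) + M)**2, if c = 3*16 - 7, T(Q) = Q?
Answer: 2009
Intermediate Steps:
c = 41 (c = 48 - 7 = 41)
c*(T(-4) + M)**2 = 41*(-4 - 3)**2 = 41*(-7)**2 = 41*49 = 2009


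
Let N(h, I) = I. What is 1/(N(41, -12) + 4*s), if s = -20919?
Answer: -1/83688 ≈ -1.1949e-5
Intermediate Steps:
1/(N(41, -12) + 4*s) = 1/(-12 + 4*(-20919)) = 1/(-12 - 83676) = 1/(-83688) = -1/83688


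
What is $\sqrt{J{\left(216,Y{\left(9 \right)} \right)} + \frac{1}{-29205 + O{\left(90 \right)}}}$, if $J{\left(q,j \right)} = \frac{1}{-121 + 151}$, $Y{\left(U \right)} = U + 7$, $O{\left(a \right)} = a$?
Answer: $\frac{\sqrt{12545330}}{19410} \approx 0.18248$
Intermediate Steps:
$Y{\left(U \right)} = 7 + U$
$J{\left(q,j \right)} = \frac{1}{30}$
$\sqrt{J{\left(216,Y{\left(9 \right)} \right)} + \frac{1}{-29205 + O{\left(90 \right)}}} = \sqrt{\frac{1}{30} + \frac{1}{-29205 + 90}} = \sqrt{\frac{1}{30} + \frac{1}{-29115}} = \sqrt{\frac{1}{30} - \frac{1}{29115}} = \sqrt{\frac{1939}{58230}} = \frac{\sqrt{12545330}}{19410}$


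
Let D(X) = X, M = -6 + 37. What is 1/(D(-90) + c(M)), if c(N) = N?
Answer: -1/59 ≈ -0.016949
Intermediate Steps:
M = 31
1/(D(-90) + c(M)) = 1/(-90 + 31) = 1/(-59) = -1/59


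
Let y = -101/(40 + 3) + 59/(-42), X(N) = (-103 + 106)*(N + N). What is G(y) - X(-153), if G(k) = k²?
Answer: 3040136689/3261636 ≈ 932.09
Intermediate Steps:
X(N) = 6*N (X(N) = 3*(2*N) = 6*N)
y = -6779/1806 (y = -101/43 + 59*(-1/42) = -101*1/43 - 59/42 = -101/43 - 59/42 = -6779/1806 ≈ -3.7536)
G(y) - X(-153) = (-6779/1806)² - 6*(-153) = 45954841/3261636 - 1*(-918) = 45954841/3261636 + 918 = 3040136689/3261636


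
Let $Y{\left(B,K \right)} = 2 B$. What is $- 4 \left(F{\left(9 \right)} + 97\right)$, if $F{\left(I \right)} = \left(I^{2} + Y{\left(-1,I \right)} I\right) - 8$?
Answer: $-608$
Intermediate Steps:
$F{\left(I \right)} = -8 + I^{2} - 2 I$ ($F{\left(I \right)} = \left(I^{2} + 2 \left(-1\right) I\right) - 8 = \left(I^{2} - 2 I\right) - 8 = -8 + I^{2} - 2 I$)
$- 4 \left(F{\left(9 \right)} + 97\right) = - 4 \left(\left(-8 + 9^{2} - 18\right) + 97\right) = - 4 \left(\left(-8 + 81 - 18\right) + 97\right) = - 4 \left(55 + 97\right) = \left(-4\right) 152 = -608$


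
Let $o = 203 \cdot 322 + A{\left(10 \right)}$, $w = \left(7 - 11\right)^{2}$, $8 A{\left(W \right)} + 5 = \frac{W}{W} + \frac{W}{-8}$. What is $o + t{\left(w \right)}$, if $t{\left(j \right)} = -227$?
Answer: $\frac{2084427}{32} \approx 65138.0$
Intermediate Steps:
$A{\left(W \right)} = - \frac{1}{2} - \frac{W}{64}$ ($A{\left(W \right)} = - \frac{5}{8} + \frac{\frac{W}{W} + \frac{W}{-8}}{8} = - \frac{5}{8} + \frac{1 + W \left(- \frac{1}{8}\right)}{8} = - \frac{5}{8} + \frac{1 - \frac{W}{8}}{8} = - \frac{5}{8} - \left(- \frac{1}{8} + \frac{W}{64}\right) = - \frac{1}{2} - \frac{W}{64}$)
$w = 16$ ($w = \left(-4\right)^{2} = 16$)
$o = \frac{2091691}{32}$ ($o = 203 \cdot 322 - \frac{21}{32} = 65366 - \frac{21}{32} = \frac{2091691}{32} \approx 65365.0$)
$o + t{\left(w \right)} = \frac{2091691}{32} - 227 = \frac{2084427}{32}$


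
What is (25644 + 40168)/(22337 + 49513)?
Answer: 32906/35925 ≈ 0.91596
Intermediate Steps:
(25644 + 40168)/(22337 + 49513) = 65812/71850 = 65812*(1/71850) = 32906/35925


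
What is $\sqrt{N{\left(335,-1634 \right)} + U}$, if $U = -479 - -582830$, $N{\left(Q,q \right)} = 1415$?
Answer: $\sqrt{583766} \approx 764.05$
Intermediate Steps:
$U = 582351$ ($U = -479 + 582830 = 582351$)
$\sqrt{N{\left(335,-1634 \right)} + U} = \sqrt{1415 + 582351} = \sqrt{583766}$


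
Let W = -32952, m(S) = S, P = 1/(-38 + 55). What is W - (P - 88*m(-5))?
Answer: -567665/17 ≈ -33392.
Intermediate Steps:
P = 1/17 ≈ 0.058824
W - (P - 88*m(-5)) = -32952 - (1/17 - 88*(-5)) = -32952 - (1/17 + 440) = -32952 - 1*7481/17 = -32952 - 7481/17 = -567665/17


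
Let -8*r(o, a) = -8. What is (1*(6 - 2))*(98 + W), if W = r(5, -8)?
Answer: 396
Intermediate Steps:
r(o, a) = 1 (r(o, a) = -⅛*(-8) = 1)
W = 1
(1*(6 - 2))*(98 + W) = (1*(6 - 2))*(98 + 1) = (1*4)*99 = 4*99 = 396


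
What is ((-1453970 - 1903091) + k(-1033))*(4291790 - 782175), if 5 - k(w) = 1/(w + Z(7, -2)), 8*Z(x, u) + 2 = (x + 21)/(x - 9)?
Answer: -2438868636640157/207 ≈ -1.1782e+13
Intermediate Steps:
Z(x, u) = -1/4 + (21 + x)/(8*(-9 + x)) (Z(x, u) = -1/4 + ((x + 21)/(x - 9))/8 = -1/4 + ((21 + x)/(-9 + x))/8 = -1/4 + (21 + x)/(8*(-9 + x)))
k(w) = 5 - 1/(-2 + w) (k(w) = 5 - 1/(w + (39 - 1*7)/(8*(-9 + 7))) = 5 - 1/(w + (1/8)*(39 - 7)/(-2)) = 5 - 1/(w + (1/8)*(-1/2)*32) = 5 - 1/(w - 2) = 5 - 1/(-2 + w))
((-1453970 - 1903091) + k(-1033))*(4291790 - 782175) = ((-1453970 - 1903091) + (-11 + 5*(-1033))/(-2 - 1033))*(4291790 - 782175) = (-3357061 + (-11 - 5165)/(-1035))*3509615 = (-3357061 - 1/1035*(-5176))*3509615 = (-3357061 + 5176/1035)*3509615 = -3474552959/1035*3509615 = -2438868636640157/207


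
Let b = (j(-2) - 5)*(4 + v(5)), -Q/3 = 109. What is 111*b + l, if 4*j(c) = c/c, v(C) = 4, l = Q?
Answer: -4545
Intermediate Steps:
Q = -327 (Q = -3*109 = -327)
l = -327
j(c) = 1/4 (j(c) = (c/c)/4 = (1/4)*1 = 1/4)
b = -38 (b = (1/4 - 5)*(4 + 4) = -19/4*8 = -38)
111*b + l = 111*(-38) - 327 = -4218 - 327 = -4545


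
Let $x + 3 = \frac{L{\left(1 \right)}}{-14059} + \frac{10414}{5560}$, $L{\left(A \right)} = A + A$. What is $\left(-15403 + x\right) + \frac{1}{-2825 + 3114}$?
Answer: $- \frac{10234936312879}{664428340} \approx -15404.0$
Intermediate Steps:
$L{\left(A \right)} = 2 A$
$x = - \frac{44052407}{39084020}$ ($x = -3 + \left(\frac{2 \cdot 1}{-14059} + \frac{10414}{5560}\right) = -3 + \left(2 \left(- \frac{1}{14059}\right) + 10414 \cdot \frac{1}{5560}\right) = -3 + \left(- \frac{2}{14059} + \frac{5207}{2780}\right) = -3 + \frac{73199653}{39084020} = - \frac{44052407}{39084020} \approx -1.1271$)
$\left(-15403 + x\right) + \frac{1}{-2825 + 3114} = \left(-15403 - \frac{44052407}{39084020}\right) + \frac{1}{-2825 + 3114} = - \frac{602055212467}{39084020} + \frac{1}{289} = - \frac{10234936312879}{664428340}$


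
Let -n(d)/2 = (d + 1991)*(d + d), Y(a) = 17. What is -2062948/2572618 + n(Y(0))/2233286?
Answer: -1239607109830/1436347940687 ≈ -0.86303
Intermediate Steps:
n(d) = -4*d*(1991 + d) (n(d) = -2*(d + 1991)*(d + d) = -2*(1991 + d)*2*d = -4*d*(1991 + d))
-2062948/2572618 + n(Y(0))/2233286 = -2062948/2572618 - 4*17*(1991 + 17)/2233286 = -2062948*1/2572618 - 4*17*2008*(1/2233286) = -1031474/1286309 - 136544*1/2233286 = -1031474/1286309 - 68272/1116643 = -1239607109830/1436347940687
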